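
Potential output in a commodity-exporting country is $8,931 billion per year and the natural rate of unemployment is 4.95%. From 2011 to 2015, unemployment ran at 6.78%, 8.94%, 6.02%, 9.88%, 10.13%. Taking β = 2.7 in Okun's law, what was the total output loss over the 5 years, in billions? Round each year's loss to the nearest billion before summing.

Year 2011: gap = -2.7 × (6.78 - 4.95) = -4.941%, loss ≈ 8931 × 4.941/100 ≈ 441.
Year 2012: gap = -2.7 × (8.94 - 4.95) = -10.773%, loss ≈ 8931 × 10.773/100 ≈ 962.
Year 2013: gap = -2.7 × (6.02 - 4.95) = -2.889%, loss ≈ 8931 × 2.889/100 ≈ 258.
Year 2014: gap = -2.7 × (9.88 - 4.95) = -13.311%, loss ≈ 8931 × 13.311/100 ≈ 1189.
Year 2015: gap = -2.7 × (10.13 - 4.95) = -13.986%, loss ≈ 8931 × 13.986/100 ≈ 1249.
Total lost output = 441 + 962 + 258 + 1189 + 1249 = 4099 billion.

$4,099 billion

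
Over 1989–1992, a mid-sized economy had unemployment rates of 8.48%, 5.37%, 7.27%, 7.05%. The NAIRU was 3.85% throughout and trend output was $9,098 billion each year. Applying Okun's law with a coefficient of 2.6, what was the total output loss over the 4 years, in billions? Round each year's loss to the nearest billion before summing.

Year 1989: gap = -2.6 × (8.48 - 3.85) = -12.038%, loss ≈ 9098 × 12.038/100 ≈ 1095.
Year 1990: gap = -2.6 × (5.37 - 3.85) = -3.952%, loss ≈ 9098 × 3.952/100 ≈ 360.
Year 1991: gap = -2.6 × (7.27 - 3.85) = -8.892%, loss ≈ 9098 × 8.892/100 ≈ 809.
Year 1992: gap = -2.6 × (7.05 - 3.85) = -8.32%, loss ≈ 9098 × 8.32/100 ≈ 757.
Total lost output = 1095 + 360 + 809 + 757 = 3021 billion.

$3,021 billion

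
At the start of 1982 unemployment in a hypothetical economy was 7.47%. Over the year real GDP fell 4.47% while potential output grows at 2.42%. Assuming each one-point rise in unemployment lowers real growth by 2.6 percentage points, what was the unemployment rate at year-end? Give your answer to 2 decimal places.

10.12%

Growth-rate Okun's law: g_Y = g_Y* - β × Δu, so Δu = (g_Y* - g_Y)/β.
Δu = (2.42 + 4.47)/2.6 = 6.89/2.6 = 2.65 percentage points.
Year-end unemployment = 7.47 + 2.65 = 10.12%.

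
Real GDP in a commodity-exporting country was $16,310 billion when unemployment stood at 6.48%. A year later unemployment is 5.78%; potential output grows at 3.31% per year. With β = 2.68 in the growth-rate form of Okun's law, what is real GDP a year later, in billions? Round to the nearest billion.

Δu = 5.78 - 6.48 = -0.7 points.
Okun's law (growth form): g_Y = g_Y* - β × Δu = 3.31 - 2.68 × (-0.70) = 3.31 + 1.876 = 5.186%.
Real GDP in the next year = 16310 × (1 + 5.186/100) = 16310 × 1.05186 ≈ 17156 billion.

$17,156 billion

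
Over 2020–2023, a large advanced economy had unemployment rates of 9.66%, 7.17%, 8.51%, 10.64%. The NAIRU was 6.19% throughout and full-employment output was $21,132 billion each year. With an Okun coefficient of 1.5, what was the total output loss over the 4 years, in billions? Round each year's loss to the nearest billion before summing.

$3,557 billion

Year 2020: gap = -1.5 × (9.66 - 6.19) = -5.205%, loss ≈ 21132 × 5.205/100 ≈ 1100.
Year 2021: gap = -1.5 × (7.17 - 6.19) = -1.47%, loss ≈ 21132 × 1.47/100 ≈ 311.
Year 2022: gap = -1.5 × (8.51 - 6.19) = -3.48%, loss ≈ 21132 × 3.48/100 ≈ 735.
Year 2023: gap = -1.5 × (10.64 - 6.19) = -6.675%, loss ≈ 21132 × 6.675/100 ≈ 1411.
Total lost output = 1100 + 311 + 735 + 1411 = 3557 billion.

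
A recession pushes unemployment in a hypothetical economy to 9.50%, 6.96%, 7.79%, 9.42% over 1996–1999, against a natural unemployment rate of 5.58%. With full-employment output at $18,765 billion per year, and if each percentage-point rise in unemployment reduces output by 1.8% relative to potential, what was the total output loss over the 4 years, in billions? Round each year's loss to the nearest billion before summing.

$3,833 billion

Year 1996: gap = -1.8 × (9.5 - 5.58) = -7.056%, loss ≈ 18765 × 7.056/100 ≈ 1324.
Year 1997: gap = -1.8 × (6.96 - 5.58) = -2.484%, loss ≈ 18765 × 2.484/100 ≈ 466.
Year 1998: gap = -1.8 × (7.79 - 5.58) = -3.978%, loss ≈ 18765 × 3.978/100 ≈ 746.
Year 1999: gap = -1.8 × (9.42 - 5.58) = -6.912%, loss ≈ 18765 × 6.912/100 ≈ 1297.
Total lost output = 1324 + 466 + 746 + 1297 = 3833 billion.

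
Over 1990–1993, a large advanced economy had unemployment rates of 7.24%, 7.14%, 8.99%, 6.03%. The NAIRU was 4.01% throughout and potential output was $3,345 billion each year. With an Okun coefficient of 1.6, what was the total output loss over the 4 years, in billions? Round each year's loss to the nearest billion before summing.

$716 billion

Year 1990: gap = -1.6 × (7.24 - 4.01) = -5.168%, loss ≈ 3345 × 5.168/100 ≈ 173.
Year 1991: gap = -1.6 × (7.14 - 4.01) = -5.008%, loss ≈ 3345 × 5.008/100 ≈ 168.
Year 1992: gap = -1.6 × (8.99 - 4.01) = -7.968%, loss ≈ 3345 × 7.968/100 ≈ 267.
Year 1993: gap = -1.6 × (6.03 - 4.01) = -3.232%, loss ≈ 3345 × 3.232/100 ≈ 108.
Total lost output = 173 + 168 + 267 + 108 = 716 billion.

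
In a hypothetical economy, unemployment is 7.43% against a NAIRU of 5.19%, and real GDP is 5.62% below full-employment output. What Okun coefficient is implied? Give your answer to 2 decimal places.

Okun's law: output gap = -β × (u - u*).
-5.62 = -β × (7.43 - 5.19) = -β × 2.24, so β = 5.62/2.24 = 2.51.

β ≈ 2.51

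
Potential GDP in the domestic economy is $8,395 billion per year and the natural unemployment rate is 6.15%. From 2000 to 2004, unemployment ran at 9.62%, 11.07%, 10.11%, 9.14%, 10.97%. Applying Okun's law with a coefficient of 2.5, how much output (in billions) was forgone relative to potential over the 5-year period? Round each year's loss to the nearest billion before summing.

$4,232 billion

Year 2000: gap = -2.5 × (9.62 - 6.15) = -8.675%, loss ≈ 8395 × 8.675/100 ≈ 728.
Year 2001: gap = -2.5 × (11.07 - 6.15) = -12.3%, loss ≈ 8395 × 12.3/100 ≈ 1033.
Year 2002: gap = -2.5 × (10.11 - 6.15) = -9.9%, loss ≈ 8395 × 9.9/100 ≈ 831.
Year 2003: gap = -2.5 × (9.14 - 6.15) = -7.475%, loss ≈ 8395 × 7.475/100 ≈ 628.
Year 2004: gap = -2.5 × (10.97 - 6.15) = -12.05%, loss ≈ 8395 × 12.05/100 ≈ 1012.
Total lost output = 728 + 1033 + 831 + 628 + 1012 = 4232 billion.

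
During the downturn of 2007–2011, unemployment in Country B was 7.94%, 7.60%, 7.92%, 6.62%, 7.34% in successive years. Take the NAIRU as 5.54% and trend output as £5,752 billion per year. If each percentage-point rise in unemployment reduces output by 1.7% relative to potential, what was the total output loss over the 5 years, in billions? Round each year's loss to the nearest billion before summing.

Year 2007: gap = -1.7 × (7.94 - 5.54) = -4.08%, loss ≈ 5752 × 4.08/100 ≈ 235.
Year 2008: gap = -1.7 × (7.6 - 5.54) = -3.502%, loss ≈ 5752 × 3.502/100 ≈ 201.
Year 2009: gap = -1.7 × (7.92 - 5.54) = -4.046%, loss ≈ 5752 × 4.046/100 ≈ 233.
Year 2010: gap = -1.7 × (6.62 - 5.54) = -1.836%, loss ≈ 5752 × 1.836/100 ≈ 106.
Year 2011: gap = -1.7 × (7.34 - 5.54) = -3.06%, loss ≈ 5752 × 3.06/100 ≈ 176.
Total lost output = 235 + 201 + 233 + 106 + 176 = 951 billion.

£951 billion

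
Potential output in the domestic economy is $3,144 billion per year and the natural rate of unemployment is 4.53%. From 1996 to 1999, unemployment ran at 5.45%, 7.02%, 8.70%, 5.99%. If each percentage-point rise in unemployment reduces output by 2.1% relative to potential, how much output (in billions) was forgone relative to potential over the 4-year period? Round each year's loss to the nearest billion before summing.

$596 billion

Year 1996: gap = -2.1 × (5.45 - 4.53) = -1.932%, loss ≈ 3144 × 1.932/100 ≈ 61.
Year 1997: gap = -2.1 × (7.02 - 4.53) = -5.229%, loss ≈ 3144 × 5.229/100 ≈ 164.
Year 1998: gap = -2.1 × (8.7 - 4.53) = -8.757%, loss ≈ 3144 × 8.757/100 ≈ 275.
Year 1999: gap = -2.1 × (5.99 - 4.53) = -3.066%, loss ≈ 3144 × 3.066/100 ≈ 96.
Total lost output = 61 + 164 + 275 + 96 = 596 billion.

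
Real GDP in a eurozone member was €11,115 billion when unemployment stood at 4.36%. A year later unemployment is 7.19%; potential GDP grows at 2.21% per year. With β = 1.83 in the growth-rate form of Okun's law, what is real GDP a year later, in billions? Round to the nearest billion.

€10,785 billion

Δu = 7.19 - 4.36 = 2.83 points.
Okun's law (growth form): g_Y = g_Y* - β × Δu = 2.21 - 1.83 × (2.83) = 2.21 - 5.1789 = -2.9689%.
Real GDP in the next year = 11115 × (1 - 2.9689/100) = 11115 × 0.970311 ≈ 10785 billion.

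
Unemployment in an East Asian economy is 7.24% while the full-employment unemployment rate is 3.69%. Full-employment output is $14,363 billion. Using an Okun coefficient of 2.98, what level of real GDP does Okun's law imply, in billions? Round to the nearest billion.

$12,844 billion

Unemployment gap = 7.24 - 3.69 = 3.55 points, so the output gap is -2.98 × 3.55 = -10.579%.
Actual GDP = 14363 × (1 - 10.579/100) = 14363 × 0.89421 ≈ 12844 billion.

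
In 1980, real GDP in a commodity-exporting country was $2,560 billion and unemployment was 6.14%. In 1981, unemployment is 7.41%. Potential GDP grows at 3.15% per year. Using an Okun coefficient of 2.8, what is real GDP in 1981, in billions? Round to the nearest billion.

$2,550 billion

Δu = 7.41 - 6.14 = 1.27 points.
Okun's law (growth form): g_Y = g_Y* - β × Δu = 3.15 - 2.8 × (1.27) = 3.15 - 3.556 = -0.406%.
Real GDP in the next year = 2560 × (1 - 0.406/100) = 2560 × 0.99594 ≈ 2550 billion.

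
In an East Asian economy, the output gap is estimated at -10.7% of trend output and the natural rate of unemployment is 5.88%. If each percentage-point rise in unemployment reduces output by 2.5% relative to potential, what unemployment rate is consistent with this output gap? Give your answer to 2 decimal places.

From Okun's law, u - u* = -(output gap)/β = -(-10.7)/2.5 = 4.28 points.
So u = 5.88 + 4.28 = 10.16%.

10.16%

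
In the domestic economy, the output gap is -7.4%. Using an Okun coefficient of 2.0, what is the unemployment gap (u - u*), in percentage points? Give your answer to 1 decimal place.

3.7 percentage points

Okun's law: output gap = -β × (u - u*), so u - u* = -(output gap)/β.
u - u* = -(-7.4)/2.0 = 3.7 percentage points.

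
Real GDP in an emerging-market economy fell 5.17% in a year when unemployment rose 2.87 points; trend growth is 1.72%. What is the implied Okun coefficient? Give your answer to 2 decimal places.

β ≈ 2.40

Growth form: g_Y = g_Y* - β × Δu, so β = (g_Y* - g_Y)/Δu.
β = (1.72 + 5.17)/2.87 = 6.89/2.87 = 2.40.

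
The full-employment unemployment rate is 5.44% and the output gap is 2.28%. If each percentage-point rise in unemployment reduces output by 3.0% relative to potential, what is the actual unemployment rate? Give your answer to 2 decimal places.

From Okun's law, u - u* = -(output gap)/β = -(2.28)/3.0 = -0.76 points.
So u = 5.44 - 0.76 = 4.68%.

4.68%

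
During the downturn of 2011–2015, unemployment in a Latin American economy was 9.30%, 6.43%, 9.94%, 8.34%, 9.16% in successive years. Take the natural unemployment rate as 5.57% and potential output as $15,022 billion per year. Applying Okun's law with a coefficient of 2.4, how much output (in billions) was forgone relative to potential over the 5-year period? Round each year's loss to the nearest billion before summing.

$5,524 billion

Year 2011: gap = -2.4 × (9.3 - 5.57) = -8.952%, loss ≈ 15022 × 8.952/100 ≈ 1345.
Year 2012: gap = -2.4 × (6.43 - 5.57) = -2.064%, loss ≈ 15022 × 2.064/100 ≈ 310.
Year 2013: gap = -2.4 × (9.94 - 5.57) = -10.488%, loss ≈ 15022 × 10.488/100 ≈ 1576.
Year 2014: gap = -2.4 × (8.34 - 5.57) = -6.648%, loss ≈ 15022 × 6.648/100 ≈ 999.
Year 2015: gap = -2.4 × (9.16 - 5.57) = -8.616%, loss ≈ 15022 × 8.616/100 ≈ 1294.
Total lost output = 1345 + 310 + 1576 + 999 + 1294 = 5524 billion.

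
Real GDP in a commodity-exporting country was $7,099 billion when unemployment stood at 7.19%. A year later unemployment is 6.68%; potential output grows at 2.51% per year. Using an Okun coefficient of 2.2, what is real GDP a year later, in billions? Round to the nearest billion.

$7,357 billion

Δu = 6.68 - 7.19 = -0.51 points.
Okun's law (growth form): g_Y = g_Y* - β × Δu = 2.51 - 2.2 × (-0.51) = 2.51 + 1.122 = 3.632%.
Real GDP in the next year = 7099 × (1 + 3.632/100) = 7099 × 1.03632 ≈ 7357 billion.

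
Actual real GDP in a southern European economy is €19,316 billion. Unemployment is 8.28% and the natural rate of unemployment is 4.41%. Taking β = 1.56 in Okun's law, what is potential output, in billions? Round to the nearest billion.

Unemployment gap = 8.28 - 4.41 = 3.87 points, so output gap = -1.56 × 3.87 = -6.0372%.
Since Y = Y* × (1 + gap/100), Y* = 19316/0.939628 ≈ 20557 billion.

€20,557 billion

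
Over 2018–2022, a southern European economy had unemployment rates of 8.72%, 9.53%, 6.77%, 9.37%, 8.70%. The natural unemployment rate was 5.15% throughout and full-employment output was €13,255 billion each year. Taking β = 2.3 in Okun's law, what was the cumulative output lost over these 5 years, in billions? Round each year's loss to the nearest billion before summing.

Year 2018: gap = -2.3 × (8.72 - 5.15) = -8.211%, loss ≈ 13255 × 8.211/100 ≈ 1088.
Year 2019: gap = -2.3 × (9.53 - 5.15) = -10.074%, loss ≈ 13255 × 10.074/100 ≈ 1335.
Year 2020: gap = -2.3 × (6.77 - 5.15) = -3.726%, loss ≈ 13255 × 3.726/100 ≈ 494.
Year 2021: gap = -2.3 × (9.37 - 5.15) = -9.706%, loss ≈ 13255 × 9.706/100 ≈ 1287.
Year 2022: gap = -2.3 × (8.7 - 5.15) = -8.165%, loss ≈ 13255 × 8.165/100 ≈ 1082.
Total lost output = 1088 + 1335 + 494 + 1287 + 1082 = 5286 billion.

€5,286 billion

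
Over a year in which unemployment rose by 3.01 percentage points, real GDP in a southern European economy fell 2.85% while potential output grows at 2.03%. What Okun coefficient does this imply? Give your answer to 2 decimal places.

Growth form: g_Y = g_Y* - β × Δu, so β = (g_Y* - g_Y)/Δu.
β = (2.03 + 2.85)/3.01 = 4.88/3.01 = 1.62.

β ≈ 1.62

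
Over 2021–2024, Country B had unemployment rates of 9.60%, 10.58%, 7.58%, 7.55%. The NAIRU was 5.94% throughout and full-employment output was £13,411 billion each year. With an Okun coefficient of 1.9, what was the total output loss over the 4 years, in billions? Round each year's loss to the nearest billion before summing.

Year 2021: gap = -1.9 × (9.6 - 5.94) = -6.954%, loss ≈ 13411 × 6.954/100 ≈ 933.
Year 2022: gap = -1.9 × (10.58 - 5.94) = -8.816%, loss ≈ 13411 × 8.816/100 ≈ 1182.
Year 2023: gap = -1.9 × (7.58 - 5.94) = -3.116%, loss ≈ 13411 × 3.116/100 ≈ 418.
Year 2024: gap = -1.9 × (7.55 - 5.94) = -3.059%, loss ≈ 13411 × 3.059/100 ≈ 410.
Total lost output = 933 + 1182 + 418 + 410 = 2943 billion.

£2,943 billion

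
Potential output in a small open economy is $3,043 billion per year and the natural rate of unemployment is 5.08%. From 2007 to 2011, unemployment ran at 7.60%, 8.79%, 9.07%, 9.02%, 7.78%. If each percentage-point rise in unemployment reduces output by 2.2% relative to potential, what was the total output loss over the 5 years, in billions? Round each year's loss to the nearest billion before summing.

$1,129 billion

Year 2007: gap = -2.2 × (7.6 - 5.08) = -5.544%, loss ≈ 3043 × 5.544/100 ≈ 169.
Year 2008: gap = -2.2 × (8.79 - 5.08) = -8.162%, loss ≈ 3043 × 8.162/100 ≈ 248.
Year 2009: gap = -2.2 × (9.07 - 5.08) = -8.778%, loss ≈ 3043 × 8.778/100 ≈ 267.
Year 2010: gap = -2.2 × (9.02 - 5.08) = -8.668%, loss ≈ 3043 × 8.668/100 ≈ 264.
Year 2011: gap = -2.2 × (7.78 - 5.08) = -5.94%, loss ≈ 3043 × 5.94/100 ≈ 181.
Total lost output = 169 + 248 + 267 + 264 + 181 = 1129 billion.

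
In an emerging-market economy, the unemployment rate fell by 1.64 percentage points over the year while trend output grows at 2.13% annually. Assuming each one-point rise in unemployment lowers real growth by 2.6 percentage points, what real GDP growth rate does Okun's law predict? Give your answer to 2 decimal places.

Growth-rate Okun's law: g_Y = g_Y* - β × Δu.
g_Y = 2.13 - 2.6 × (-1.64) = 2.13 + 4.264 = 6.394%, i.e. 6.39% to 2 d.p.

6.39%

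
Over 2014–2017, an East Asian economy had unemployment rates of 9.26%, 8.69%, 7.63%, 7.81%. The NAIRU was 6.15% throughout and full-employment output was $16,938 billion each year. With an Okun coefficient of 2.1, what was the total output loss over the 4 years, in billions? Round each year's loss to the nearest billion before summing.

$3,125 billion

Year 2014: gap = -2.1 × (9.26 - 6.15) = -6.531%, loss ≈ 16938 × 6.531/100 ≈ 1106.
Year 2015: gap = -2.1 × (8.69 - 6.15) = -5.334%, loss ≈ 16938 × 5.334/100 ≈ 903.
Year 2016: gap = -2.1 × (7.63 - 6.15) = -3.108%, loss ≈ 16938 × 3.108/100 ≈ 526.
Year 2017: gap = -2.1 × (7.81 - 6.15) = -3.486%, loss ≈ 16938 × 3.486/100 ≈ 590.
Total lost output = 1106 + 903 + 526 + 590 = 3125 billion.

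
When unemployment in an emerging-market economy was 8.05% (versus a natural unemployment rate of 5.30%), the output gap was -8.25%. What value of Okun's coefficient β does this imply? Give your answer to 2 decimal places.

Okun's law: output gap = -β × (u - u*).
-8.25 = -β × (8.05 - 5.3) = -β × 2.75, so β = 8.25/2.75 = 3.00.

β ≈ 3.00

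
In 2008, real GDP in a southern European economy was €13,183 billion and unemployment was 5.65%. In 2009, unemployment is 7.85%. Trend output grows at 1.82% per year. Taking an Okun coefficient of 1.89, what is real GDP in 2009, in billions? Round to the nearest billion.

Δu = 7.85 - 5.65 = 2.2 points.
Okun's law (growth form): g_Y = g_Y* - β × Δu = 1.82 - 1.89 × (2.20) = 1.82 - 4.158 = -2.338%.
Real GDP in the next year = 13183 × (1 - 2.338/100) = 13183 × 0.97662 ≈ 12875 billion.

€12,875 billion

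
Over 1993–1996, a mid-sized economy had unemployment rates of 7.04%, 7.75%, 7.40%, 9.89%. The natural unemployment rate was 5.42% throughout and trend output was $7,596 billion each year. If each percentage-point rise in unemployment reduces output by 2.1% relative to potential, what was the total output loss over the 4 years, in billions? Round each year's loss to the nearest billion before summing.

$1,659 billion

Year 1993: gap = -2.1 × (7.04 - 5.42) = -3.402%, loss ≈ 7596 × 3.402/100 ≈ 258.
Year 1994: gap = -2.1 × (7.75 - 5.42) = -4.893%, loss ≈ 7596 × 4.893/100 ≈ 372.
Year 1995: gap = -2.1 × (7.4 - 5.42) = -4.158%, loss ≈ 7596 × 4.158/100 ≈ 316.
Year 1996: gap = -2.1 × (9.89 - 5.42) = -9.387%, loss ≈ 7596 × 9.387/100 ≈ 713.
Total lost output = 258 + 372 + 316 + 713 = 1659 billion.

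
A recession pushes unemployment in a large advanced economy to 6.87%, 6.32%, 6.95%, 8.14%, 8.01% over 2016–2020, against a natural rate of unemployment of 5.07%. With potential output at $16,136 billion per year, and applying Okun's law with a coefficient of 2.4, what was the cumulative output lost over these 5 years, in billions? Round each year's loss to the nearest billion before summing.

$4,237 billion

Year 2016: gap = -2.4 × (6.87 - 5.07) = -4.32%, loss ≈ 16136 × 4.32/100 ≈ 697.
Year 2017: gap = -2.4 × (6.32 - 5.07) = -3%, loss ≈ 16136 × 3/100 ≈ 484.
Year 2018: gap = -2.4 × (6.95 - 5.07) = -4.512%, loss ≈ 16136 × 4.512/100 ≈ 728.
Year 2019: gap = -2.4 × (8.14 - 5.07) = -7.368%, loss ≈ 16136 × 7.368/100 ≈ 1189.
Year 2020: gap = -2.4 × (8.01 - 5.07) = -7.056%, loss ≈ 16136 × 7.056/100 ≈ 1139.
Total lost output = 697 + 484 + 728 + 1189 + 1139 = 4237 billion.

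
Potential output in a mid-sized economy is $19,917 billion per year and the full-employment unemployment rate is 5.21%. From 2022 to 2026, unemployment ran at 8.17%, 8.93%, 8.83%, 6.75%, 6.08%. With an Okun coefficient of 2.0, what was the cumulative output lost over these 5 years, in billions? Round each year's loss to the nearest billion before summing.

$5,063 billion

Year 2022: gap = -2.0 × (8.17 - 5.21) = -5.92%, loss ≈ 19917 × 5.92/100 ≈ 1179.
Year 2023: gap = -2.0 × (8.93 - 5.21) = -7.44%, loss ≈ 19917 × 7.44/100 ≈ 1482.
Year 2024: gap = -2.0 × (8.83 - 5.21) = -7.24%, loss ≈ 19917 × 7.24/100 ≈ 1442.
Year 2025: gap = -2.0 × (6.75 - 5.21) = -3.08%, loss ≈ 19917 × 3.08/100 ≈ 613.
Year 2026: gap = -2.0 × (6.08 - 5.21) = -1.74%, loss ≈ 19917 × 1.74/100 ≈ 347.
Total lost output = 1179 + 1482 + 1442 + 613 + 347 = 5063 billion.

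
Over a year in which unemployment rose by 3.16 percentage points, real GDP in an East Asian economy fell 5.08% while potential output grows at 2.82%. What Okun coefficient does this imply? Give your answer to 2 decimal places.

Growth form: g_Y = g_Y* - β × Δu, so β = (g_Y* - g_Y)/Δu.
β = (2.82 + 5.08)/3.16 = 7.9/3.16 = 2.50.

β ≈ 2.50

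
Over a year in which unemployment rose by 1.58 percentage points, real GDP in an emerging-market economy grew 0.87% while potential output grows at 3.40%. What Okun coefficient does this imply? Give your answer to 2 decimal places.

β ≈ 1.60

Growth form: g_Y = g_Y* - β × Δu, so β = (g_Y* - g_Y)/Δu.
β = (3.4 - 0.87)/1.58 = 2.53/1.58 = 1.60.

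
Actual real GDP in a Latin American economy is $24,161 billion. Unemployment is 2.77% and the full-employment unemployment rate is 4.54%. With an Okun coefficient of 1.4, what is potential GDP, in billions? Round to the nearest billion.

$23,577 billion

Unemployment gap = 2.77 - 4.54 = -1.77 points, so output gap = -1.4 × (-1.77) = 2.478%.
Since Y = Y* × (1 + gap/100), Y* = 24161/1.02478 ≈ 23577 billion.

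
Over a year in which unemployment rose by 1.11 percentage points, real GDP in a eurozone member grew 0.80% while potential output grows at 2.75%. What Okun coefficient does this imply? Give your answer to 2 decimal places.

Growth form: g_Y = g_Y* - β × Δu, so β = (g_Y* - g_Y)/Δu.
β = (2.75 - 0.8)/1.11 = 1.95/1.11 = 1.76.

β ≈ 1.76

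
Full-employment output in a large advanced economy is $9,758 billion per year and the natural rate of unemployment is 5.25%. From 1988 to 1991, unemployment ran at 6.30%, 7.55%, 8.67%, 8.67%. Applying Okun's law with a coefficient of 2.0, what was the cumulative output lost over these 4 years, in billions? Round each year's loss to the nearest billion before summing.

Year 1988: gap = -2.0 × (6.3 - 5.25) = -2.1%, loss ≈ 9758 × 2.1/100 ≈ 205.
Year 1989: gap = -2.0 × (7.55 - 5.25) = -4.6%, loss ≈ 9758 × 4.6/100 ≈ 449.
Year 1990: gap = -2.0 × (8.67 - 5.25) = -6.84%, loss ≈ 9758 × 6.84/100 ≈ 667.
Year 1991: gap = -2.0 × (8.67 - 5.25) = -6.84%, loss ≈ 9758 × 6.84/100 ≈ 667.
Total lost output = 205 + 449 + 667 + 667 = 1988 billion.

$1,988 billion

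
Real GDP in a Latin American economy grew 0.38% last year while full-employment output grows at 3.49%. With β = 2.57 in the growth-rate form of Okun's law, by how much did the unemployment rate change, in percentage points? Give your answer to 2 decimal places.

1.21 percentage points

Growth-rate Okun's law: g_Y = g_Y* - β × Δu, so Δu = (g_Y* - g_Y)/β.
Δu = (3.49 - 0.38)/2.57 = 3.11/2.57 = 1.21 percentage points.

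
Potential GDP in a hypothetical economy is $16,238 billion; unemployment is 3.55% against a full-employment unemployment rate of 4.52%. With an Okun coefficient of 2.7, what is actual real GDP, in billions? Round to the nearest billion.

$16,663 billion

Unemployment gap = 3.55 - 4.52 = -0.97 points, so the output gap is -2.7 × (-0.97) = 2.619%.
Actual GDP = 16238 × (1 + 2.619/100) = 16238 × 1.02619 ≈ 16663 billion.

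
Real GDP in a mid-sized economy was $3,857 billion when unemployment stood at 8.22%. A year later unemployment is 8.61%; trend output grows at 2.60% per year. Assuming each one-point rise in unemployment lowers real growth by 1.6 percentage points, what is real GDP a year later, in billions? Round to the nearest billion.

Δu = 8.61 - 8.22 = 0.39 points.
Okun's law (growth form): g_Y = g_Y* - β × Δu = 2.60 - 1.6 × (0.39) = 2.6 - 0.624 = 1.976%.
Real GDP in the next year = 3857 × (1 + 1.976/100) = 3857 × 1.01976 ≈ 3933 billion.

$3,933 billion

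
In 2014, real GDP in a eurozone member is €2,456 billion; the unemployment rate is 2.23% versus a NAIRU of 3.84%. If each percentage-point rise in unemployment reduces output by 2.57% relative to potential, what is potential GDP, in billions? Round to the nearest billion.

Unemployment gap = 2.23 - 3.84 = -1.61 points, so output gap = -2.57 × (-1.61) = 4.1377%.
Since Y = Y* × (1 + gap/100), Y* = 2456/1.041377 ≈ 2358 billion.

€2,358 billion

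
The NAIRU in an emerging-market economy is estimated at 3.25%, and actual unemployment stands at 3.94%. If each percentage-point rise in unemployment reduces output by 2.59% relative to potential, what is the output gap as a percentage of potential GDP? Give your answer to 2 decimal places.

The unemployment gap is 3.94 - 3.25 = 0.69 percentage points.
Okun's law gives an output gap of -2.59 × 0.69 = -1.7871%, i.e. 1.79% below potential.

-1.79%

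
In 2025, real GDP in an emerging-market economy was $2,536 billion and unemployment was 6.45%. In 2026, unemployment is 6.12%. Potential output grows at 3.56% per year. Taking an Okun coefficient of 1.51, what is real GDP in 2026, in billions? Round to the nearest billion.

$2,639 billion

Δu = 6.12 - 6.45 = -0.33 points.
Okun's law (growth form): g_Y = g_Y* - β × Δu = 3.56 - 1.51 × (-0.33) = 3.56 + 0.4983 = 4.0583%.
Real GDP in the next year = 2536 × (1 + 4.0583/100) = 2536 × 1.040583 ≈ 2639 billion.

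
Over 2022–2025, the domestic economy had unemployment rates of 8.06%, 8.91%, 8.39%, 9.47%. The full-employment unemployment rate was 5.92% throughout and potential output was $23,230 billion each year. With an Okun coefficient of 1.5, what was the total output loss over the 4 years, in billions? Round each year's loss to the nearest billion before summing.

$3,886 billion

Year 2022: gap = -1.5 × (8.06 - 5.92) = -3.21%, loss ≈ 23230 × 3.21/100 ≈ 746.
Year 2023: gap = -1.5 × (8.91 - 5.92) = -4.485%, loss ≈ 23230 × 4.485/100 ≈ 1042.
Year 2024: gap = -1.5 × (8.39 - 5.92) = -3.705%, loss ≈ 23230 × 3.705/100 ≈ 861.
Year 2025: gap = -1.5 × (9.47 - 5.92) = -5.325%, loss ≈ 23230 × 5.325/100 ≈ 1237.
Total lost output = 746 + 1042 + 861 + 1237 = 3886 billion.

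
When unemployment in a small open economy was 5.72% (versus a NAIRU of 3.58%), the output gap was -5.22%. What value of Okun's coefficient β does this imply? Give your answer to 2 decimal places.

Okun's law: output gap = -β × (u - u*).
-5.22 = -β × (5.72 - 3.58) = -β × 2.14, so β = 5.22/2.14 = 2.44.

β ≈ 2.44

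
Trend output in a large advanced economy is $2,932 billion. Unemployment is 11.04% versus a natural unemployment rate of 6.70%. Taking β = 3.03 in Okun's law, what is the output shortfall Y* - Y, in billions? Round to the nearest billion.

$386 billion

Output gap = -3.03 × (11.04 - 6.7) = -3.03 × 4.34 = -13.1502%.
Actual GDP ≈ 2932 × 0.868498 ≈ 2546 billion, so the shortfall is 2932 - 2546 = 386 billion.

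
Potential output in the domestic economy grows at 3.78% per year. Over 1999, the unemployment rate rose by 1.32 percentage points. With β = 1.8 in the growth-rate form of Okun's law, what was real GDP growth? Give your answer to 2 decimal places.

Growth-rate Okun's law: g_Y = g_Y* - β × Δu.
g_Y = 3.78 - 1.8 × (1.32) = 3.78 - 2.376 = 1.404%, i.e. 1.40% to 2 d.p.

1.40%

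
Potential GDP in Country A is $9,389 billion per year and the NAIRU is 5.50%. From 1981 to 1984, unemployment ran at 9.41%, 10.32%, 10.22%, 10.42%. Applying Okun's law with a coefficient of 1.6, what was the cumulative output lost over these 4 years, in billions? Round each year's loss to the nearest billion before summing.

$2,759 billion

Year 1981: gap = -1.6 × (9.41 - 5.5) = -6.256%, loss ≈ 9389 × 6.256/100 ≈ 587.
Year 1982: gap = -1.6 × (10.32 - 5.5) = -7.712%, loss ≈ 9389 × 7.712/100 ≈ 724.
Year 1983: gap = -1.6 × (10.22 - 5.5) = -7.552%, loss ≈ 9389 × 7.552/100 ≈ 709.
Year 1984: gap = -1.6 × (10.42 - 5.5) = -7.872%, loss ≈ 9389 × 7.872/100 ≈ 739.
Total lost output = 587 + 724 + 709 + 739 = 2759 billion.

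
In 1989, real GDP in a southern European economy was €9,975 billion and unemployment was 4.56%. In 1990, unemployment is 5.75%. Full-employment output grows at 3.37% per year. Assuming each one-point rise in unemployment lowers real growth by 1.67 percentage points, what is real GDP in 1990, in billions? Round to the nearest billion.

€10,113 billion

Δu = 5.75 - 4.56 = 1.19 points.
Okun's law (growth form): g_Y = g_Y* - β × Δu = 3.37 - 1.67 × (1.19) = 3.37 - 1.9873 = 1.3827%.
Real GDP in the next year = 9975 × (1 + 1.3827/100) = 9975 × 1.013827 ≈ 10113 billion.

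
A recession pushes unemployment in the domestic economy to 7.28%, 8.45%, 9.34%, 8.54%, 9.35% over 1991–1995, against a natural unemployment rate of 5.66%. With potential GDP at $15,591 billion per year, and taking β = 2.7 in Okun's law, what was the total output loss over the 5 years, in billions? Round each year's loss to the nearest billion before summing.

$6,170 billion

Year 1991: gap = -2.7 × (7.28 - 5.66) = -4.374%, loss ≈ 15591 × 4.374/100 ≈ 682.
Year 1992: gap = -2.7 × (8.45 - 5.66) = -7.533%, loss ≈ 15591 × 7.533/100 ≈ 1174.
Year 1993: gap = -2.7 × (9.34 - 5.66) = -9.936%, loss ≈ 15591 × 9.936/100 ≈ 1549.
Year 1994: gap = -2.7 × (8.54 - 5.66) = -7.776%, loss ≈ 15591 × 7.776/100 ≈ 1212.
Year 1995: gap = -2.7 × (9.35 - 5.66) = -9.963%, loss ≈ 15591 × 9.963/100 ≈ 1553.
Total lost output = 682 + 1174 + 1549 + 1212 + 1553 = 6170 billion.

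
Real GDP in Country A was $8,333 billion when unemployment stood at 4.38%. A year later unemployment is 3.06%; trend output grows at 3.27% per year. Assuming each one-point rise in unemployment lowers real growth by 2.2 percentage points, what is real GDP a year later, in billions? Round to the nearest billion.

$8,847 billion

Δu = 3.06 - 4.38 = -1.32 points.
Okun's law (growth form): g_Y = g_Y* - β × Δu = 3.27 - 2.2 × (-1.32) = 3.27 + 2.904 = 6.174%.
Real GDP in the next year = 8333 × (1 + 6.174/100) = 8333 × 1.06174 ≈ 8847 billion.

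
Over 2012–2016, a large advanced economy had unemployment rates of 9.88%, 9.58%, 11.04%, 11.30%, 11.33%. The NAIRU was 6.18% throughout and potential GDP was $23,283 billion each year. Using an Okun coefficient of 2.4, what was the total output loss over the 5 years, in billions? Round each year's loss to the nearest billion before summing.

Year 2012: gap = -2.4 × (9.88 - 6.18) = -8.88%, loss ≈ 23283 × 8.88/100 ≈ 2068.
Year 2013: gap = -2.4 × (9.58 - 6.18) = -8.16%, loss ≈ 23283 × 8.16/100 ≈ 1900.
Year 2014: gap = -2.4 × (11.04 - 6.18) = -11.664%, loss ≈ 23283 × 11.664/100 ≈ 2716.
Year 2015: gap = -2.4 × (11.3 - 6.18) = -12.288%, loss ≈ 23283 × 12.288/100 ≈ 2861.
Year 2016: gap = -2.4 × (11.33 - 6.18) = -12.36%, loss ≈ 23283 × 12.36/100 ≈ 2878.
Total lost output = 2068 + 1900 + 2716 + 2861 + 2878 = 12423 billion.

$12,423 billion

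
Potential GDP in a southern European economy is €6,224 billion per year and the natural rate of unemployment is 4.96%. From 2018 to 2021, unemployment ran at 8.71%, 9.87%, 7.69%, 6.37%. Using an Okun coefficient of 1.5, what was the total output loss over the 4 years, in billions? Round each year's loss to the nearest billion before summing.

€1,195 billion

Year 2018: gap = -1.5 × (8.71 - 4.96) = -5.625%, loss ≈ 6224 × 5.625/100 ≈ 350.
Year 2019: gap = -1.5 × (9.87 - 4.96) = -7.365%, loss ≈ 6224 × 7.365/100 ≈ 458.
Year 2020: gap = -1.5 × (7.69 - 4.96) = -4.095%, loss ≈ 6224 × 4.095/100 ≈ 255.
Year 2021: gap = -1.5 × (6.37 - 4.96) = -2.115%, loss ≈ 6224 × 2.115/100 ≈ 132.
Total lost output = 350 + 458 + 255 + 132 = 1195 billion.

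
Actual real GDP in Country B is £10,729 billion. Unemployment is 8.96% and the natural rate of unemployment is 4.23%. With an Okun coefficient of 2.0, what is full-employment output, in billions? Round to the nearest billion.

Unemployment gap = 8.96 - 4.23 = 4.73 points, so output gap = -2 × 4.73 = -9.46%.
Since Y = Y* × (1 + gap/100), Y* = 10729/0.9054 ≈ 11850 billion.

£11,850 billion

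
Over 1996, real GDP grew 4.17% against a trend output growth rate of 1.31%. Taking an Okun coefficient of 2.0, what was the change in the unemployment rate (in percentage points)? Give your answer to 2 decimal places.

Growth-rate Okun's law: g_Y = g_Y* - β × Δu, so Δu = (g_Y* - g_Y)/β.
Δu = (1.31 - 4.17)/2.0 = -2.86/2.0 = -1.43 percentage points.

-1.43 percentage points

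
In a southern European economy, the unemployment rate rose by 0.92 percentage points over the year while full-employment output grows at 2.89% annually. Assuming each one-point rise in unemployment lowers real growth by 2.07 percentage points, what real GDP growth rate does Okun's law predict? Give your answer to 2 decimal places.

0.99%

Growth-rate Okun's law: g_Y = g_Y* - β × Δu.
g_Y = 2.89 - 2.07 × (0.92) = 2.89 - 1.9044 = 0.9856%, i.e. 0.99% to 2 d.p.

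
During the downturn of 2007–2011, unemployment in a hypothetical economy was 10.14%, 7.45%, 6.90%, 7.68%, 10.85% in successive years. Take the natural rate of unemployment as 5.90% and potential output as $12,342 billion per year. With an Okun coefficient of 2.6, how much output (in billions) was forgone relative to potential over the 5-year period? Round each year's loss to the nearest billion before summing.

Year 2007: gap = -2.6 × (10.14 - 5.9) = -11.024%, loss ≈ 12342 × 11.024/100 ≈ 1361.
Year 2008: gap = -2.6 × (7.45 - 5.9) = -4.03%, loss ≈ 12342 × 4.03/100 ≈ 497.
Year 2009: gap = -2.6 × (6.9 - 5.9) = -2.6%, loss ≈ 12342 × 2.6/100 ≈ 321.
Year 2010: gap = -2.6 × (7.68 - 5.9) = -4.628%, loss ≈ 12342 × 4.628/100 ≈ 571.
Year 2011: gap = -2.6 × (10.85 - 5.9) = -12.87%, loss ≈ 12342 × 12.87/100 ≈ 1588.
Total lost output = 1361 + 497 + 321 + 571 + 1588 = 4338 billion.

$4,338 billion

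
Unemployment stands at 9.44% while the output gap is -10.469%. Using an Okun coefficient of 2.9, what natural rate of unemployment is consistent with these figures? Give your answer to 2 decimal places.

5.83%

From Okun's law, u - u* = -(output gap)/β = -(-10.469)/2.9 = 3.61 points.
So u* = 9.44 - 3.61 = 5.83%.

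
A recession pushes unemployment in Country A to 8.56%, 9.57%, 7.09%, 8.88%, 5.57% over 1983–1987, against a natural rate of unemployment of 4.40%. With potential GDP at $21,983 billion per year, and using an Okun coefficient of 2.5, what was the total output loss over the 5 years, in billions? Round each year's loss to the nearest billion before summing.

$9,710 billion

Year 1983: gap = -2.5 × (8.56 - 4.4) = -10.4%, loss ≈ 21983 × 10.4/100 ≈ 2286.
Year 1984: gap = -2.5 × (9.57 - 4.4) = -12.925%, loss ≈ 21983 × 12.925/100 ≈ 2841.
Year 1985: gap = -2.5 × (7.09 - 4.4) = -6.725%, loss ≈ 21983 × 6.725/100 ≈ 1478.
Year 1986: gap = -2.5 × (8.88 - 4.4) = -11.2%, loss ≈ 21983 × 11.2/100 ≈ 2462.
Year 1987: gap = -2.5 × (5.57 - 4.4) = -2.925%, loss ≈ 21983 × 2.925/100 ≈ 643.
Total lost output = 2286 + 2841 + 1478 + 2462 + 643 = 9710 billion.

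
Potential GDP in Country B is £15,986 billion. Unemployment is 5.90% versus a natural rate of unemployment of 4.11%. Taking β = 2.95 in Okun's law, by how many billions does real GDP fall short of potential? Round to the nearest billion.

£844 billion

Output gap = -2.95 × (5.9 - 4.11) = -2.95 × 1.79 = -5.2805%.
Actual GDP ≈ 15986 × 0.947195 ≈ 15142 billion, so the shortfall is 15986 - 15142 = 844 billion.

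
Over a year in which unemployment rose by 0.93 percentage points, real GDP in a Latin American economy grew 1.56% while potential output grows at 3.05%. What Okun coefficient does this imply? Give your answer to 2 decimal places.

Growth form: g_Y = g_Y* - β × Δu, so β = (g_Y* - g_Y)/Δu.
β = (3.05 - 1.56)/0.93 = 1.49/0.93 = 1.60.

β ≈ 1.60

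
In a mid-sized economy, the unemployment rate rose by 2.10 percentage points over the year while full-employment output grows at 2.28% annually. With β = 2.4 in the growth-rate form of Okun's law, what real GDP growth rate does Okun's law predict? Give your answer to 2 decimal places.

-2.76%

Growth-rate Okun's law: g_Y = g_Y* - β × Δu.
g_Y = 2.28 - 2.4 × (2.10) = 2.28 - 5.04 = -2.76%, i.e. -2.76% to 2 d.p.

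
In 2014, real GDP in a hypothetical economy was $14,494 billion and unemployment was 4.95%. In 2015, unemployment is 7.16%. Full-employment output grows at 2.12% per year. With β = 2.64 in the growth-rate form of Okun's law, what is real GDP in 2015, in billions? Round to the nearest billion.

Δu = 7.16 - 4.95 = 2.21 points.
Okun's law (growth form): g_Y = g_Y* - β × Δu = 2.12 - 2.64 × (2.21) = 2.12 - 5.8344 = -3.7144%.
Real GDP in the next year = 14494 × (1 - 3.7144/100) = 14494 × 0.962856 ≈ 13956 billion.

$13,956 billion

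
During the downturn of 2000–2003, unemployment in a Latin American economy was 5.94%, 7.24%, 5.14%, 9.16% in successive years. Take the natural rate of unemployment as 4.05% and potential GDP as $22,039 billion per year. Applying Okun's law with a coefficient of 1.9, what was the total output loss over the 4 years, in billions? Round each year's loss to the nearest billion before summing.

$4,723 billion

Year 2000: gap = -1.9 × (5.94 - 4.05) = -3.591%, loss ≈ 22039 × 3.591/100 ≈ 791.
Year 2001: gap = -1.9 × (7.24 - 4.05) = -6.061%, loss ≈ 22039 × 6.061/100 ≈ 1336.
Year 2002: gap = -1.9 × (5.14 - 4.05) = -2.071%, loss ≈ 22039 × 2.071/100 ≈ 456.
Year 2003: gap = -1.9 × (9.16 - 4.05) = -9.709%, loss ≈ 22039 × 9.709/100 ≈ 2140.
Total lost output = 791 + 1336 + 456 + 2140 = 4723 billion.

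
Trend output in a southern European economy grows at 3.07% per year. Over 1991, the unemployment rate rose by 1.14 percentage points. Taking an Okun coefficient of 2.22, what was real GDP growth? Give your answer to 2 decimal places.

Growth-rate Okun's law: g_Y = g_Y* - β × Δu.
g_Y = 3.07 - 2.22 × (1.14) = 3.07 - 2.5308 = 0.5392%, i.e. 0.54% to 2 d.p.

0.54%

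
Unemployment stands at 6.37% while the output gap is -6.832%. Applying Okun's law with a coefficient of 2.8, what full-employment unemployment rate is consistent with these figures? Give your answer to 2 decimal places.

From Okun's law, u - u* = -(output gap)/β = -(-6.832)/2.8 = 2.44 points.
So u* = 6.37 - 2.44 = 3.93%.

3.93%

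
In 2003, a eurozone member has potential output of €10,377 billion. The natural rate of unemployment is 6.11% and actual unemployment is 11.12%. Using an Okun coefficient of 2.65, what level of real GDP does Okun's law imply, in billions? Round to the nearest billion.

Unemployment gap = 11.12 - 6.11 = 5.01 points, so the output gap is -2.65 × 5.01 = -13.2765%.
Actual GDP = 10377 × (1 - 13.2765/100) = 10377 × 0.867235 ≈ 8999 billion.

€8,999 billion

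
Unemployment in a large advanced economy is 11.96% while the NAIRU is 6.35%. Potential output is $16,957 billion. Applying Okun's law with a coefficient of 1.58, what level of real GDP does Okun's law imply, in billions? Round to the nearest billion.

$15,454 billion

Unemployment gap = 11.96 - 6.35 = 5.61 points, so the output gap is -1.58 × 5.61 = -8.8638%.
Actual GDP = 16957 × (1 - 8.8638/100) = 16957 × 0.911362 ≈ 15454 billion.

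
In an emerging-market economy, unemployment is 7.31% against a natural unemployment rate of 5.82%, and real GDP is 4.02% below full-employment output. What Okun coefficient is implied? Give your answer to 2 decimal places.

Okun's law: output gap = -β × (u - u*).
-4.02 = -β × (7.31 - 5.82) = -β × 1.49, so β = 4.02/1.49 = 2.70.

β ≈ 2.70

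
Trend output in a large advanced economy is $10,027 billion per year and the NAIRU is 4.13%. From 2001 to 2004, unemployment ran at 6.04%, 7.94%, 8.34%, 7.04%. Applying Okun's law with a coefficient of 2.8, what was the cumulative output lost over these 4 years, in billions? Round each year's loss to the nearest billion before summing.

Year 2001: gap = -2.8 × (6.04 - 4.13) = -5.348%, loss ≈ 10027 × 5.348/100 ≈ 536.
Year 2002: gap = -2.8 × (7.94 - 4.13) = -10.668%, loss ≈ 10027 × 10.668/100 ≈ 1070.
Year 2003: gap = -2.8 × (8.34 - 4.13) = -11.788%, loss ≈ 10027 × 11.788/100 ≈ 1182.
Year 2004: gap = -2.8 × (7.04 - 4.13) = -8.148%, loss ≈ 10027 × 8.148/100 ≈ 817.
Total lost output = 536 + 1070 + 1182 + 817 = 3605 billion.

$3,605 billion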